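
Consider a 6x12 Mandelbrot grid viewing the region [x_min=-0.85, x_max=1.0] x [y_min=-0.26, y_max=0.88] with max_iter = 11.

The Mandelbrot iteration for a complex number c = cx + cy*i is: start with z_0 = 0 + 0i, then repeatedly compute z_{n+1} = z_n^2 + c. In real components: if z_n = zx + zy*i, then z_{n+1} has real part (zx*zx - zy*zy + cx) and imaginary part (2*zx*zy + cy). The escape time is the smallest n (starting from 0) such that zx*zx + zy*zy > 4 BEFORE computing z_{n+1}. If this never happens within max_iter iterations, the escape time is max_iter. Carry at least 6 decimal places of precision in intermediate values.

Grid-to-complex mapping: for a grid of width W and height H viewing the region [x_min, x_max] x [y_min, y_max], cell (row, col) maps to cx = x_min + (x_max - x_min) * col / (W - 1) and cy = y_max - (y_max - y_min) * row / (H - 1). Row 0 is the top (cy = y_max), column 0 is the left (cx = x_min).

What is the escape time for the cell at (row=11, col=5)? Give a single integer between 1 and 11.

z_0 = 0 + 0i, c = 1.0000 + -0.2600i
Iter 1: z = 1.0000 + -0.2600i, |z|^2 = 1.0676
Iter 2: z = 1.9324 + -0.7800i, |z|^2 = 4.3426
Escaped at iteration 2

Answer: 2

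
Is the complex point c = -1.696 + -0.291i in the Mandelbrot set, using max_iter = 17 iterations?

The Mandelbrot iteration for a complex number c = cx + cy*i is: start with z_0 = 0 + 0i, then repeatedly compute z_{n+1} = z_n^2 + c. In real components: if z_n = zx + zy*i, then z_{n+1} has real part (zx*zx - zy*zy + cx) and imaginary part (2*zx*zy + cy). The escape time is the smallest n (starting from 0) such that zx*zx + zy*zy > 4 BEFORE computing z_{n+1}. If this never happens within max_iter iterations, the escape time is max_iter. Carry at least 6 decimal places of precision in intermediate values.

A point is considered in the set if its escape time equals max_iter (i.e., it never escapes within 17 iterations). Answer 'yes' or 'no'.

z_0 = 0 + 0i, c = -1.6960 + -0.2910i
Iter 1: z = -1.6960 + -0.2910i, |z|^2 = 2.9611
Iter 2: z = 1.0957 + 0.6961i, |z|^2 = 1.6852
Iter 3: z = -0.9799 + 1.2344i, |z|^2 = 2.4840
Iter 4: z = -2.2596 + -2.7102i, |z|^2 = 12.4509
Escaped at iteration 4

Answer: no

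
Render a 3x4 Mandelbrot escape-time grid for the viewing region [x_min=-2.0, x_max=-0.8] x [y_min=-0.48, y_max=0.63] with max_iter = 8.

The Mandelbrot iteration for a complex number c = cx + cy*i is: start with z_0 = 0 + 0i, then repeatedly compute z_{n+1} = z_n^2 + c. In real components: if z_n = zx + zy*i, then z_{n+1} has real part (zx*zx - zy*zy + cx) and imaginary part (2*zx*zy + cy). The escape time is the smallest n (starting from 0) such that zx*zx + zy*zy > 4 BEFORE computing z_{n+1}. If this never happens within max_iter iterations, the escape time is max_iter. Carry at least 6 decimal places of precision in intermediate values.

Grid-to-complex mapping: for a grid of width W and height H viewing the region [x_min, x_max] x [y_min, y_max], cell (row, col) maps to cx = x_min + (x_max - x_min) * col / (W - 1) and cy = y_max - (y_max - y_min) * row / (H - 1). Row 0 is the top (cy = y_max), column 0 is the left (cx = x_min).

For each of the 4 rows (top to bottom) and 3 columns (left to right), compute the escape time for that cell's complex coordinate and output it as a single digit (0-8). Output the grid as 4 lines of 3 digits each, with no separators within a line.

(row=0, col=0): c = -2.0000 + 0.6300i → escape time 1
(row=0, col=1): c = -1.4000 + 0.6300i → escape time 3
(row=0, col=2): c = -0.8000 + 0.6300i → escape time 5
(row=1, col=0): c = -2.0000 + 0.2600i → escape time 1
(row=1, col=1): c = -1.4000 + 0.2600i → escape time 5
(row=1, col=2): c = -0.8000 + 0.2600i → escape time 8
(row=2, col=0): c = -2.0000 + -0.1100i → escape time 1
(row=2, col=1): c = -1.4000 + -0.1100i → escape time 8
(row=2, col=2): c = -0.8000 + -0.1100i → escape time 8
(row=3, col=0): c = -2.0000 + -0.4800i → escape time 1
(row=3, col=1): c = -1.4000 + -0.4800i → escape time 3
(row=3, col=2): c = -0.8000 + -0.4800i → escape time 6

Answer: 135
158
188
136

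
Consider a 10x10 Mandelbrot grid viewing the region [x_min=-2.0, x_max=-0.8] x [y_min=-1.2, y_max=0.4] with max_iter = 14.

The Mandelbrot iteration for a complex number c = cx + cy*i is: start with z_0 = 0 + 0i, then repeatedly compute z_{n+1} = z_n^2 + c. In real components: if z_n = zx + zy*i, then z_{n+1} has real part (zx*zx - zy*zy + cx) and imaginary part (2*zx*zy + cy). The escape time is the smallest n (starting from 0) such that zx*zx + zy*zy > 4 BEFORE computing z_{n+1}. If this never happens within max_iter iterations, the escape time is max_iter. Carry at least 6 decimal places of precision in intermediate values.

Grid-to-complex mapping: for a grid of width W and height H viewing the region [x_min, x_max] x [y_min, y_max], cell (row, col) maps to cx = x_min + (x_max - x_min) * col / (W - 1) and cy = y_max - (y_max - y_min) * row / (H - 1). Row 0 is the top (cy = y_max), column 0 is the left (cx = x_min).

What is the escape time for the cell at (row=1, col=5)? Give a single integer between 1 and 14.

z_0 = 0 + 0i, c = -1.3333 + 0.2222i
Iter 1: z = -1.3333 + 0.2222i, |z|^2 = 1.8272
Iter 2: z = 0.3951 + -0.3704i, |z|^2 = 0.2932
Iter 3: z = -1.3144 + -0.0704i, |z|^2 = 1.7327
Iter 4: z = 0.3894 + 0.4073i, |z|^2 = 0.3176
Iter 5: z = -1.3476 + 0.5395i, |z|^2 = 2.1070
Iter 6: z = 0.1916 + -1.2318i, |z|^2 = 1.5541
Iter 7: z = -2.8140 + -0.2498i, |z|^2 = 7.9808
Escaped at iteration 7

Answer: 7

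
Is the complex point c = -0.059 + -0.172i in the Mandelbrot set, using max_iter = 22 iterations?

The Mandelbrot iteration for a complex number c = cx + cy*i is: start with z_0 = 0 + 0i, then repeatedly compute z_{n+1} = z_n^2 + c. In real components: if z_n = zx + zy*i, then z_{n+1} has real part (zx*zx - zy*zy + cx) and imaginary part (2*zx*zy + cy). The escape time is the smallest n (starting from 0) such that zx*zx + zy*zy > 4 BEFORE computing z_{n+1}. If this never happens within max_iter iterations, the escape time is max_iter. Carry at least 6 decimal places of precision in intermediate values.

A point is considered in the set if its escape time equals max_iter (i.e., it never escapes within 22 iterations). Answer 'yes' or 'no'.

z_0 = 0 + 0i, c = -0.0590 + -0.1720i
Iter 1: z = -0.0590 + -0.1720i, |z|^2 = 0.0331
Iter 2: z = -0.0851 + -0.1517i, |z|^2 = 0.0303
Iter 3: z = -0.0748 + -0.1462i, |z|^2 = 0.0270
Iter 4: z = -0.0748 + -0.1501i, |z|^2 = 0.0281
Iter 5: z = -0.0760 + -0.1495i, |z|^2 = 0.0281
Iter 6: z = -0.0756 + -0.1493i, |z|^2 = 0.0280
Iter 7: z = -0.0756 + -0.1494i, |z|^2 = 0.0280
Iter 8: z = -0.0756 + -0.1494i, |z|^2 = 0.0280
Iter 9: z = -0.0756 + -0.1494i, |z|^2 = 0.0280
Iter 10: z = -0.0756 + -0.1494i, |z|^2 = 0.0280
Iter 11: z = -0.0756 + -0.1494i, |z|^2 = 0.0280
Iter 12: z = -0.0756 + -0.1494i, |z|^2 = 0.0280
Iter 13: z = -0.0756 + -0.1494i, |z|^2 = 0.0280
Iter 14: z = -0.0756 + -0.1494i, |z|^2 = 0.0280
Iter 15: z = -0.0756 + -0.1494i, |z|^2 = 0.0280
Iter 16: z = -0.0756 + -0.1494i, |z|^2 = 0.0280
Iter 17: z = -0.0756 + -0.1494i, |z|^2 = 0.0280
Iter 18: z = -0.0756 + -0.1494i, |z|^2 = 0.0280
Iter 19: z = -0.0756 + -0.1494i, |z|^2 = 0.0280
Iter 20: z = -0.0756 + -0.1494i, |z|^2 = 0.0280
Iter 21: z = -0.0756 + -0.1494i, |z|^2 = 0.0280
Did not escape in 22 iterations → in set

Answer: yes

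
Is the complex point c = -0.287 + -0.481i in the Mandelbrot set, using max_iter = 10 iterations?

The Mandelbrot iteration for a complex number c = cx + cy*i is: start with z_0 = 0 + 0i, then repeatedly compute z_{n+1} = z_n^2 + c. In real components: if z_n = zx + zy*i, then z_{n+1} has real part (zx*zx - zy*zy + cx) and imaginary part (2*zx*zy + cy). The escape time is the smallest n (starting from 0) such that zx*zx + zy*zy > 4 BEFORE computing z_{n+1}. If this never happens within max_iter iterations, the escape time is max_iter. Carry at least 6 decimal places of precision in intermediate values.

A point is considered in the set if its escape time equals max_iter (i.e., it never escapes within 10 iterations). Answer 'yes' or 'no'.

Answer: yes

Derivation:
z_0 = 0 + 0i, c = -0.2870 + -0.4810i
Iter 1: z = -0.2870 + -0.4810i, |z|^2 = 0.3137
Iter 2: z = -0.4360 + -0.2049i, |z|^2 = 0.2321
Iter 3: z = -0.1389 + -0.3023i, |z|^2 = 0.1107
Iter 4: z = -0.3591 + -0.3970i, |z|^2 = 0.2866
Iter 5: z = -0.3157 + -0.1959i, |z|^2 = 0.1380
Iter 6: z = -0.2257 + -0.3574i, |z|^2 = 0.1786
Iter 7: z = -0.3638 + -0.3197i, |z|^2 = 0.2345
Iter 8: z = -0.2569 + -0.2484i, |z|^2 = 0.1277
Iter 9: z = -0.2827 + -0.3534i, |z|^2 = 0.2048
Did not escape in 10 iterations → in set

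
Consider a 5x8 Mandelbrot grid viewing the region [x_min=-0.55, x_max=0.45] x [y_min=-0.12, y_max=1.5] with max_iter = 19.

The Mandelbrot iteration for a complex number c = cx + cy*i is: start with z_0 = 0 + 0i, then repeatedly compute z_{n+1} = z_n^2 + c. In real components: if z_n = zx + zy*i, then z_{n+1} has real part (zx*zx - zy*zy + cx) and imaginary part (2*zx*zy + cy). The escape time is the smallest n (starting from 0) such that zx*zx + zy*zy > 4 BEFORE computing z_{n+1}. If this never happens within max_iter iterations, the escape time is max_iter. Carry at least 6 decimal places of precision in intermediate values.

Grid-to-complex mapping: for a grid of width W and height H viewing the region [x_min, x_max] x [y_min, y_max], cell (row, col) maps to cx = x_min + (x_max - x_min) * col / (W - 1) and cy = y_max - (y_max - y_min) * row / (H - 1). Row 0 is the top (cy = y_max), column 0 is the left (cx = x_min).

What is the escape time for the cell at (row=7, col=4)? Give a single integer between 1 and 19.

Answer: 6

Derivation:
z_0 = 0 + 0i, c = 0.4500 + -0.1200i
Iter 1: z = 0.4500 + -0.1200i, |z|^2 = 0.2169
Iter 2: z = 0.6381 + -0.2280i, |z|^2 = 0.4592
Iter 3: z = 0.8052 + -0.4110i, |z|^2 = 0.8172
Iter 4: z = 0.9294 + -0.7818i, |z|^2 = 1.4751
Iter 5: z = 0.7026 + -1.5733i, |z|^2 = 2.9689
Iter 6: z = -1.5316 + -2.3308i, |z|^2 = 7.7783
Escaped at iteration 6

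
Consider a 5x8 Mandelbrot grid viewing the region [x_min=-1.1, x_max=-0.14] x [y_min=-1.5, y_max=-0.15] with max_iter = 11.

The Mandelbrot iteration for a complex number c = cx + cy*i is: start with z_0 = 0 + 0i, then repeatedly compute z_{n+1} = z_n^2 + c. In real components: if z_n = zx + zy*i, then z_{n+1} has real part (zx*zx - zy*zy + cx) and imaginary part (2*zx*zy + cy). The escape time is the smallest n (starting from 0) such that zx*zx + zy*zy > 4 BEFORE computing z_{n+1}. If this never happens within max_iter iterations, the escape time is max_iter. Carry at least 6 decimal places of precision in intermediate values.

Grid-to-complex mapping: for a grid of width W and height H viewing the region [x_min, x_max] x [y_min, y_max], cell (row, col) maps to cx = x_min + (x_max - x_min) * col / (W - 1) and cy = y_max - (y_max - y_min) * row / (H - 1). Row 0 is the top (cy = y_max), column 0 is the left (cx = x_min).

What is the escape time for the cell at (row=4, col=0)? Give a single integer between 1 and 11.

Answer: 3

Derivation:
z_0 = 0 + 0i, c = -1.1000 + -0.9214i
Iter 1: z = -1.1000 + -0.9214i, |z|^2 = 2.0590
Iter 2: z = -0.7390 + 1.1057i, |z|^2 = 1.7688
Iter 3: z = -1.7764 + -2.5557i, |z|^2 = 9.6875
Escaped at iteration 3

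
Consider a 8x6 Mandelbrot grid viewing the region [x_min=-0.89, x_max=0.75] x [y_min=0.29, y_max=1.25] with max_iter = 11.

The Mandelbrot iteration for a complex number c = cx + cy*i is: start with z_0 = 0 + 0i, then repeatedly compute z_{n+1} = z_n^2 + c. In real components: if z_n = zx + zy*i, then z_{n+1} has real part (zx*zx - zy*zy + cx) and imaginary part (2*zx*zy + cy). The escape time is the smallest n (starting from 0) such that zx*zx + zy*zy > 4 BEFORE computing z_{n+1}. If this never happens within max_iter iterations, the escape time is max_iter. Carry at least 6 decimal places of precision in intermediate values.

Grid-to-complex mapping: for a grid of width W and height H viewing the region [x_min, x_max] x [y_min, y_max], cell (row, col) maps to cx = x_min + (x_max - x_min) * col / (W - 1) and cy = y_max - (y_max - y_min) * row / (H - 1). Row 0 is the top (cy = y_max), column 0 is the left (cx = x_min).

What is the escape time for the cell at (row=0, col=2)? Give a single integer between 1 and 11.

Answer: 3

Derivation:
z_0 = 0 + 0i, c = -0.4214 + 1.2500i
Iter 1: z = -0.4214 + 1.2500i, |z|^2 = 1.7401
Iter 2: z = -1.8063 + 0.1964i, |z|^2 = 3.3014
Iter 3: z = 2.8028 + 0.5404i, |z|^2 = 8.1477
Escaped at iteration 3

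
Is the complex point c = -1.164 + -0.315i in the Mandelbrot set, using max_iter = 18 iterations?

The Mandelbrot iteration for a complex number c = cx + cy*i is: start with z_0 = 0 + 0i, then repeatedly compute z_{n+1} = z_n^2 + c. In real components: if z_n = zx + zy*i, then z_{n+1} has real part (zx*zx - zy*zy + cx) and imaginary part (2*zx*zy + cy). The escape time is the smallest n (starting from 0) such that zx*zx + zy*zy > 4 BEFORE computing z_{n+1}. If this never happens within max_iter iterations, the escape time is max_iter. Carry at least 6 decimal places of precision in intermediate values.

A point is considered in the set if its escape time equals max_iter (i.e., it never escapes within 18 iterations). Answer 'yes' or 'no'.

Answer: no

Derivation:
z_0 = 0 + 0i, c = -1.1640 + -0.3150i
Iter 1: z = -1.1640 + -0.3150i, |z|^2 = 1.4541
Iter 2: z = 0.0917 + 0.4183i, |z|^2 = 0.1834
Iter 3: z = -1.3306 + -0.2383i, |z|^2 = 1.8273
Iter 4: z = 0.5497 + 0.3192i, |z|^2 = 0.4040
Iter 5: z = -0.9637 + 0.0359i, |z|^2 = 0.9301
Iter 6: z = -0.2365 + -0.3842i, |z|^2 = 0.2035
Iter 7: z = -1.2556 + -0.1333i, |z|^2 = 1.5944
Iter 8: z = 0.3949 + 0.0197i, |z|^2 = 0.1563
Iter 9: z = -1.0085 + -0.2994i, |z|^2 = 1.1067
Iter 10: z = -0.2366 + 0.2890i, |z|^2 = 0.1395
Iter 11: z = -1.1915 + -0.4518i, |z|^2 = 1.6238
Iter 12: z = 0.0516 + 0.7615i, |z|^2 = 0.5826
Iter 13: z = -1.7413 + -0.2364i, |z|^2 = 3.0880
Iter 14: z = 1.8122 + 0.5084i, |z|^2 = 3.5425
Iter 15: z = 1.8616 + 1.5276i, |z|^2 = 5.7990
Escaped at iteration 15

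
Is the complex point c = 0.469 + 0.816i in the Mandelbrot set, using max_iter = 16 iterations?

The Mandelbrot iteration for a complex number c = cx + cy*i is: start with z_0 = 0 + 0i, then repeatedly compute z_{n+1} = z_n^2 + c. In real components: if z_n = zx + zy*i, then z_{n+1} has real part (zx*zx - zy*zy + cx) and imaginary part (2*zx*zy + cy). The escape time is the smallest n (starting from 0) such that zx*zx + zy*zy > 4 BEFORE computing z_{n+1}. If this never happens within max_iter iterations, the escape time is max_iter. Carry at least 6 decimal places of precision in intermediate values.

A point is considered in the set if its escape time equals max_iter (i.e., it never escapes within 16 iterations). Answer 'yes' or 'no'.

Answer: no

Derivation:
z_0 = 0 + 0i, c = 0.4690 + 0.8160i
Iter 1: z = 0.4690 + 0.8160i, |z|^2 = 0.8858
Iter 2: z = 0.0231 + 1.5814i, |z|^2 = 2.5014
Iter 3: z = -2.0313 + 0.8891i, |z|^2 = 4.9167
Escaped at iteration 3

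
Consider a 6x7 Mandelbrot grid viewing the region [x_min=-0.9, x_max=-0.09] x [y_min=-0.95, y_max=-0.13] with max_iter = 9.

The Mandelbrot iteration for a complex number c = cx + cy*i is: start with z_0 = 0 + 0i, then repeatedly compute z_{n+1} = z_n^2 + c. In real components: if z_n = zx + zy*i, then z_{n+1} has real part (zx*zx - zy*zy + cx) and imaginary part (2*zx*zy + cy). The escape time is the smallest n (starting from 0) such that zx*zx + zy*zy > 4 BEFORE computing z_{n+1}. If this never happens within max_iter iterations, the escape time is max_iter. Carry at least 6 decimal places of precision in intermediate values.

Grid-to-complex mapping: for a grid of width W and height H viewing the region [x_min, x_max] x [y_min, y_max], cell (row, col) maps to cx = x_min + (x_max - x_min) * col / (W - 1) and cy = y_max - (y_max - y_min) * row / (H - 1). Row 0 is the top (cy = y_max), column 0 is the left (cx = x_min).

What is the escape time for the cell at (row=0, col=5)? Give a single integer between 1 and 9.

z_0 = 0 + 0i, c = -0.0900 + -0.1300i
Iter 1: z = -0.0900 + -0.1300i, |z|^2 = 0.0250
Iter 2: z = -0.0988 + -0.1066i, |z|^2 = 0.0211
Iter 3: z = -0.0916 + -0.1089i, |z|^2 = 0.0203
Iter 4: z = -0.0935 + -0.1100i, |z|^2 = 0.0208
Iter 5: z = -0.0934 + -0.1094i, |z|^2 = 0.0207
Iter 6: z = -0.0933 + -0.1096i, |z|^2 = 0.0207
Iter 7: z = -0.0933 + -0.1096i, |z|^2 = 0.0207
Iter 8: z = -0.0933 + -0.1096i, |z|^2 = 0.0207

Answer: 9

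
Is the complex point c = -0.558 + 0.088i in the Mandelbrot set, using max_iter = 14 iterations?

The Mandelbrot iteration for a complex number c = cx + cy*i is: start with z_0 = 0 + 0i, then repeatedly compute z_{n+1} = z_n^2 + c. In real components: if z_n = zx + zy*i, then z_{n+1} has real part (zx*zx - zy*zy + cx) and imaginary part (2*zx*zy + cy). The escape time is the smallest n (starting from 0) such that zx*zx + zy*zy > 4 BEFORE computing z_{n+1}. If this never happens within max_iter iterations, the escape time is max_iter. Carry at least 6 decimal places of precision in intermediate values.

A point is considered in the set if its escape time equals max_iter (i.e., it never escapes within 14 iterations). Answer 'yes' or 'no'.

Answer: yes

Derivation:
z_0 = 0 + 0i, c = -0.5580 + 0.0880i
Iter 1: z = -0.5580 + 0.0880i, |z|^2 = 0.3191
Iter 2: z = -0.2544 + -0.0102i, |z|^2 = 0.0648
Iter 3: z = -0.4934 + 0.0932i, |z|^2 = 0.2521
Iter 4: z = -0.3232 + -0.0040i, |z|^2 = 0.1045
Iter 5: z = -0.4535 + 0.0906i, |z|^2 = 0.2139
Iter 6: z = -0.3605 + 0.0059i, |z|^2 = 0.1300
Iter 7: z = -0.4281 + 0.0838i, |z|^2 = 0.1903
Iter 8: z = -0.3818 + 0.0163i, |z|^2 = 0.1460
Iter 9: z = -0.4125 + 0.0756i, |z|^2 = 0.1759
Iter 10: z = -0.3935 + 0.0257i, |z|^2 = 0.1555
Iter 11: z = -0.4038 + 0.0678i, |z|^2 = 0.1676
Iter 12: z = -0.3996 + 0.0332i, |z|^2 = 0.1608
Iter 13: z = -0.3995 + 0.0614i, |z|^2 = 0.1633
Did not escape in 14 iterations → in set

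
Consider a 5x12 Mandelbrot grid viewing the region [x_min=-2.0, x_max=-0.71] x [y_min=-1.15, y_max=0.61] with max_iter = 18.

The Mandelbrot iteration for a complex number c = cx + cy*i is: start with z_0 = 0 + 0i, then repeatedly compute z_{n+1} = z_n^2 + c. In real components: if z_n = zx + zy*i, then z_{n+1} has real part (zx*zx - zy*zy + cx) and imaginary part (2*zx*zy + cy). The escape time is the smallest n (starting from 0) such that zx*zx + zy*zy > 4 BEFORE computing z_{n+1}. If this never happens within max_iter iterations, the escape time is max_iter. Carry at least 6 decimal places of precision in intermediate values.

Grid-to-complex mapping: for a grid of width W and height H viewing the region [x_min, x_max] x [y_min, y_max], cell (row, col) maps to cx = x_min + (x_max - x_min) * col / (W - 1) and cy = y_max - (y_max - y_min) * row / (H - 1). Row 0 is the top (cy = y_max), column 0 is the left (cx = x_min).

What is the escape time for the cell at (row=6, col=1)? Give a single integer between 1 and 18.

z_0 = 0 + 0i, c = -1.6775 + -0.3500i
Iter 1: z = -1.6775 + -0.3500i, |z|^2 = 2.9365
Iter 2: z = 1.0140 + 0.8242i, |z|^2 = 1.7076
Iter 3: z = -1.3287 + 1.3216i, |z|^2 = 3.5120
Iter 4: z = -1.6587 + -3.8619i, |z|^2 = 17.6659
Escaped at iteration 4

Answer: 4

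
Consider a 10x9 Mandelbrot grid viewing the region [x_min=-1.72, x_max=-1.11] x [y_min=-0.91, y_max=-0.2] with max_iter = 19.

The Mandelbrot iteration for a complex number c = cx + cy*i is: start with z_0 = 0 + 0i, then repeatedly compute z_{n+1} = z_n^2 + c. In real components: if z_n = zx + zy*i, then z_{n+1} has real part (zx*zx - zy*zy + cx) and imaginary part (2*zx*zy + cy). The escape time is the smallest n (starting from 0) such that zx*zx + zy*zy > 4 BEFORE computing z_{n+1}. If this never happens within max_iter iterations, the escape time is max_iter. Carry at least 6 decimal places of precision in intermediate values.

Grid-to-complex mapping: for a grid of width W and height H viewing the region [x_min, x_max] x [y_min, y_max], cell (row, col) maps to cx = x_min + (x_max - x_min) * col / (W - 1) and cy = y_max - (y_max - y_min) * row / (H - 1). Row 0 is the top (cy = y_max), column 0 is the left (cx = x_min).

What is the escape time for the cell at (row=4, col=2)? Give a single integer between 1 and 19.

z_0 = 0 + 0i, c = -1.5844 + -0.5550i
Iter 1: z = -1.5844 + -0.5550i, |z|^2 = 2.8185
Iter 2: z = 0.6180 + 1.2037i, |z|^2 = 1.8309
Iter 3: z = -2.6515 + 0.9328i, |z|^2 = 7.9006
Escaped at iteration 3

Answer: 3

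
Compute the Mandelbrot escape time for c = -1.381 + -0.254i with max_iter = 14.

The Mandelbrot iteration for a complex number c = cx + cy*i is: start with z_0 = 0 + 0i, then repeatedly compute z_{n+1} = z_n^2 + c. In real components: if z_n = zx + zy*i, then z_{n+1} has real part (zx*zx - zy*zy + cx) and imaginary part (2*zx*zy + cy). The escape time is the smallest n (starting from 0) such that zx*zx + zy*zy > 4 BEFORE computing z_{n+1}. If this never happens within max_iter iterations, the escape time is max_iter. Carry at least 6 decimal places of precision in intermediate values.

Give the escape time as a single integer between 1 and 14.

z_0 = 0 + 0i, c = -1.3810 + -0.2540i
Iter 1: z = -1.3810 + -0.2540i, |z|^2 = 1.9717
Iter 2: z = 0.4616 + 0.4475i, |z|^2 = 0.4134
Iter 3: z = -1.3682 + 0.1592i, |z|^2 = 1.8973
Iter 4: z = 0.4656 + -0.6897i, |z|^2 = 0.6924
Iter 5: z = -1.6399 + -0.8962i, |z|^2 = 3.4924
Iter 6: z = 0.5051 + 2.6853i, |z|^2 = 7.4660
Escaped at iteration 6

Answer: 6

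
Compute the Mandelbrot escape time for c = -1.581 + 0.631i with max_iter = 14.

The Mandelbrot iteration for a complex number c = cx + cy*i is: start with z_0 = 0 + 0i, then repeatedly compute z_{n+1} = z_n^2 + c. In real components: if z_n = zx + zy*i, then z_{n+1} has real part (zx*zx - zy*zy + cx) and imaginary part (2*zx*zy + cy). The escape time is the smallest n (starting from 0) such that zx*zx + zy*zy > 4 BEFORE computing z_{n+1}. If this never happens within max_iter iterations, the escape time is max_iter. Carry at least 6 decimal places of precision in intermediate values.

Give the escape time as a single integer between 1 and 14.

Answer: 3

Derivation:
z_0 = 0 + 0i, c = -1.5810 + 0.6310i
Iter 1: z = -1.5810 + 0.6310i, |z|^2 = 2.8977
Iter 2: z = 0.5204 + -1.3642i, |z|^2 = 2.1319
Iter 3: z = -3.1713 + -0.7889i, |z|^2 = 10.6794
Escaped at iteration 3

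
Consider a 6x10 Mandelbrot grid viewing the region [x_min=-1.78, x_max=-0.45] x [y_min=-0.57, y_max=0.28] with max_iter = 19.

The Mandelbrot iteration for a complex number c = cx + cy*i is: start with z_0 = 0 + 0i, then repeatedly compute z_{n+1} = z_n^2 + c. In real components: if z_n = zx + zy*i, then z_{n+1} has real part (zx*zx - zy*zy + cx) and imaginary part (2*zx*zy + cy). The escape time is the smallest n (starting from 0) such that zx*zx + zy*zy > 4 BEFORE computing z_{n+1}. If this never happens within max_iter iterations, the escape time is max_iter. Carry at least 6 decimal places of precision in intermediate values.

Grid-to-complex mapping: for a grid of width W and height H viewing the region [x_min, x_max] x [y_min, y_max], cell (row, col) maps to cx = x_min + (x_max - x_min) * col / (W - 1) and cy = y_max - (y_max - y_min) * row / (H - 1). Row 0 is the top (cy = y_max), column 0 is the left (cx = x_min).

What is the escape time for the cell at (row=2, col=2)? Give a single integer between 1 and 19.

Answer: 19

Derivation:
z_0 = 0 + 0i, c = -1.2480 + 0.0911i
Iter 1: z = -1.2480 + 0.0911i, |z|^2 = 1.5658
Iter 2: z = 0.3012 + -0.1363i, |z|^2 = 0.1093
Iter 3: z = -1.1759 + 0.0090i, |z|^2 = 1.3827
Iter 4: z = 0.1346 + 0.0699i, |z|^2 = 0.0230
Iter 5: z = -1.2348 + 0.1099i, |z|^2 = 1.5368
Iter 6: z = 0.2646 + -0.1804i, |z|^2 = 0.1026
Iter 7: z = -1.2105 + -0.0043i, |z|^2 = 1.4654
Iter 8: z = 0.2173 + 0.1016i, |z|^2 = 0.0576
Iter 9: z = -1.2111 + 0.1353i, |z|^2 = 1.4851
Iter 10: z = 0.2005 + -0.2366i, |z|^2 = 0.0962
Iter 11: z = -1.2638 + -0.0037i, |z|^2 = 1.5972
Iter 12: z = 0.3492 + 0.1006i, |z|^2 = 0.1320
Iter 13: z = -1.1362 + 0.1613i, |z|^2 = 1.3170
Iter 14: z = 0.0169 + -0.2755i, |z|^2 = 0.0762
Iter 15: z = -1.3236 + 0.0818i, |z|^2 = 1.7587
Iter 16: z = 0.4973 + -0.1254i, |z|^2 = 0.2630
Iter 17: z = -1.0164 + -0.0336i, |z|^2 = 1.0343
Iter 18: z = -0.2160 + 0.1594i, |z|^2 = 0.0721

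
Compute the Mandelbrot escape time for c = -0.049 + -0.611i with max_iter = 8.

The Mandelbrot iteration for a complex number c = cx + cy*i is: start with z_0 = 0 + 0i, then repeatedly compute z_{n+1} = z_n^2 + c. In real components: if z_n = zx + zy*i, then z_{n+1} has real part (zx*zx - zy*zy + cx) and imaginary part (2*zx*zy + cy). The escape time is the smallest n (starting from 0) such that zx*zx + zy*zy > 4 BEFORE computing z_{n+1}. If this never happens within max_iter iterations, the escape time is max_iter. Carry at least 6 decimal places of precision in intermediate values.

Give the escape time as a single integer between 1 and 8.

Answer: 8

Derivation:
z_0 = 0 + 0i, c = -0.0490 + -0.6110i
Iter 1: z = -0.0490 + -0.6110i, |z|^2 = 0.3757
Iter 2: z = -0.4199 + -0.5511i, |z|^2 = 0.4801
Iter 3: z = -0.1764 + -0.1481i, |z|^2 = 0.0531
Iter 4: z = -0.0398 + -0.5587i, |z|^2 = 0.3138
Iter 5: z = -0.3596 + -0.5665i, |z|^2 = 0.4502
Iter 6: z = -0.2406 + -0.2036i, |z|^2 = 0.0993
Iter 7: z = -0.0326 + -0.5130i, |z|^2 = 0.2643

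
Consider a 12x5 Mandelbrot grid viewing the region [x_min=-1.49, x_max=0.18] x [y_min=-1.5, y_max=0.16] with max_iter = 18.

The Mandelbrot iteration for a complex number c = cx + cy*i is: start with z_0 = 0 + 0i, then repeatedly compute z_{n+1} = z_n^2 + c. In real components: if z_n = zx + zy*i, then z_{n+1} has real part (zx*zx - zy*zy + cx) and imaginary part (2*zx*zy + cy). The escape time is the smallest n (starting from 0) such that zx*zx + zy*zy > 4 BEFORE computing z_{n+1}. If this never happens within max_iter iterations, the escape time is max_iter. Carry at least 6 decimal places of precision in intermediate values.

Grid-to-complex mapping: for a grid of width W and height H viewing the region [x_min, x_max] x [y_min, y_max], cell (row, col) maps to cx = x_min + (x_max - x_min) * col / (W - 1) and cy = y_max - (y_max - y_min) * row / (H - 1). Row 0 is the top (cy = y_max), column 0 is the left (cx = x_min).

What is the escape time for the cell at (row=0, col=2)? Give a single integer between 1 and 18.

Answer: 18

Derivation:
z_0 = 0 + 0i, c = -1.1864 + 0.1600i
Iter 1: z = -1.1864 + 0.1600i, |z|^2 = 1.4331
Iter 2: z = 0.1955 + -0.2196i, |z|^2 = 0.0865
Iter 3: z = -1.1964 + 0.0741i, |z|^2 = 1.4368
Iter 4: z = 0.2395 + -0.0174i, |z|^2 = 0.0577
Iter 5: z = -1.1293 + 0.1517i, |z|^2 = 1.2984
Iter 6: z = 0.0660 + -0.1826i, |z|^2 = 0.0377
Iter 7: z = -1.2154 + 0.1359i, |z|^2 = 1.4956
Iter 8: z = 0.2722 + -0.1703i, |z|^2 = 0.1031
Iter 9: z = -1.1413 + 0.0672i, |z|^2 = 1.3070
Iter 10: z = 0.1116 + 0.0065i, |z|^2 = 0.0125
Iter 11: z = -1.1740 + 0.1615i, |z|^2 = 1.4042
Iter 12: z = 0.1657 + -0.2191i, |z|^2 = 0.0755
Iter 13: z = -1.2069 + 0.0874i, |z|^2 = 1.4642
Iter 14: z = 0.2626 + -0.0509i, |z|^2 = 0.0715
Iter 15: z = -1.1200 + 0.1333i, |z|^2 = 1.2722
Iter 16: z = 0.0503 + -0.1385i, |z|^2 = 0.0217
Iter 17: z = -1.2030 + 0.1461i, |z|^2 = 1.4686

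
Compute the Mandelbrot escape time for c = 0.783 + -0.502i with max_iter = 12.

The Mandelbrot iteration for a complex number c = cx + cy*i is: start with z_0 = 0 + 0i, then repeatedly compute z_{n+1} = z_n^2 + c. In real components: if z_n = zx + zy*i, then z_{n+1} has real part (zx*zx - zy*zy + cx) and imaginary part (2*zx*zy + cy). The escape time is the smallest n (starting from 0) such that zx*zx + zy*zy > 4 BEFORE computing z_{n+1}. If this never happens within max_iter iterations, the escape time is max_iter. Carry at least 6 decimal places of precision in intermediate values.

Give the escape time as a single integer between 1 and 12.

z_0 = 0 + 0i, c = 0.7830 + -0.5020i
Iter 1: z = 0.7830 + -0.5020i, |z|^2 = 0.8651
Iter 2: z = 1.1441 + -1.2881i, |z|^2 = 2.9682
Iter 3: z = 0.4326 + -3.4495i, |z|^2 = 12.0860
Escaped at iteration 3

Answer: 3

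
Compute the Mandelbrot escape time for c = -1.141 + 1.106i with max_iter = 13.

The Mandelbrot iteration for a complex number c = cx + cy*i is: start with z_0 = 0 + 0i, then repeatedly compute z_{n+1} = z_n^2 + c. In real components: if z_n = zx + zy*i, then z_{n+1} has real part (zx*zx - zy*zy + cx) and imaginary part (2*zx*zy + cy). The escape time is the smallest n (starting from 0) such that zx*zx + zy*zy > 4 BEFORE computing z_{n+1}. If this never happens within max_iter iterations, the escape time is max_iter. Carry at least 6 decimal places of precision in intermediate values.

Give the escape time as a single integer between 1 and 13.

Answer: 3

Derivation:
z_0 = 0 + 0i, c = -1.1410 + 1.1060i
Iter 1: z = -1.1410 + 1.1060i, |z|^2 = 2.5251
Iter 2: z = -1.0624 + -1.4179i, |z|^2 = 3.1390
Iter 3: z = -2.0228 + 4.1186i, |z|^2 = 21.0547
Escaped at iteration 3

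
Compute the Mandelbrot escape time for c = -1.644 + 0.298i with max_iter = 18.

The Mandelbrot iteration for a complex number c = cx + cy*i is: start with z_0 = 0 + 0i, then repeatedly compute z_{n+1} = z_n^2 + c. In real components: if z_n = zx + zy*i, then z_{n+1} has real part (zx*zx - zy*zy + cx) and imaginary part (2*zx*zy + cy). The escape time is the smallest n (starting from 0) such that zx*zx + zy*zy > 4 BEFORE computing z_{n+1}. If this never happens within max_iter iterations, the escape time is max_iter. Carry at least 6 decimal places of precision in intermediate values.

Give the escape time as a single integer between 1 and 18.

z_0 = 0 + 0i, c = -1.6440 + 0.2980i
Iter 1: z = -1.6440 + 0.2980i, |z|^2 = 2.7915
Iter 2: z = 0.9699 + -0.6818i, |z|^2 = 1.4057
Iter 3: z = -1.1681 + -1.0246i, |z|^2 = 2.4144
Iter 4: z = -1.3294 + 2.6918i, |z|^2 = 9.0132
Escaped at iteration 4

Answer: 4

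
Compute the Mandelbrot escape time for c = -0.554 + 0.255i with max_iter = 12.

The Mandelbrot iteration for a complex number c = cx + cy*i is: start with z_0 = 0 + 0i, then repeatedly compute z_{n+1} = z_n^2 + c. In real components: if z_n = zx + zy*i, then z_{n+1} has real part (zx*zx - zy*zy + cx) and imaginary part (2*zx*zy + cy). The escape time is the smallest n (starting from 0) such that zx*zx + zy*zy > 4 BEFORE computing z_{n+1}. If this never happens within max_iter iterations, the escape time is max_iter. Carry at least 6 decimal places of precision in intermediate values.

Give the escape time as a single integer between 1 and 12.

z_0 = 0 + 0i, c = -0.5540 + 0.2550i
Iter 1: z = -0.5540 + 0.2550i, |z|^2 = 0.3719
Iter 2: z = -0.3121 + -0.0275i, |z|^2 = 0.0982
Iter 3: z = -0.4573 + 0.2722i, |z|^2 = 0.2833
Iter 4: z = -0.4189 + 0.0060i, |z|^2 = 0.1755
Iter 5: z = -0.3785 + 0.2499i, |z|^2 = 0.2058
Iter 6: z = -0.4732 + 0.0658i, |z|^2 = 0.2282
Iter 7: z = -0.3344 + 0.1928i, |z|^2 = 0.1490
Iter 8: z = -0.4793 + 0.1261i, |z|^2 = 0.2456
Iter 9: z = -0.3402 + 0.1341i, |z|^2 = 0.1337
Iter 10: z = -0.4563 + 0.1637i, |z|^2 = 0.2350
Iter 11: z = -0.3726 + 0.1056i, |z|^2 = 0.1500

Answer: 12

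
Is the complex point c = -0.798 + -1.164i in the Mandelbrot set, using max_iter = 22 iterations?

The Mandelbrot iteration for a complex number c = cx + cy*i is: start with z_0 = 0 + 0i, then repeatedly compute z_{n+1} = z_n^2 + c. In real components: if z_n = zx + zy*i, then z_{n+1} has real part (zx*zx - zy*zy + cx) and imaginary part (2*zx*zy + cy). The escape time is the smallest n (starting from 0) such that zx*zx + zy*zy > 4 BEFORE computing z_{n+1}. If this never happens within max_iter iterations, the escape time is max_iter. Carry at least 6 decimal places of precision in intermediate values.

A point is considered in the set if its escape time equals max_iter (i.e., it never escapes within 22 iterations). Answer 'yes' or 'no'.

Answer: no

Derivation:
z_0 = 0 + 0i, c = -0.7980 + -1.1640i
Iter 1: z = -0.7980 + -1.1640i, |z|^2 = 1.9917
Iter 2: z = -1.5161 + 0.6937i, |z|^2 = 2.7798
Iter 3: z = 1.0193 + -3.2676i, |z|^2 = 11.7158
Escaped at iteration 3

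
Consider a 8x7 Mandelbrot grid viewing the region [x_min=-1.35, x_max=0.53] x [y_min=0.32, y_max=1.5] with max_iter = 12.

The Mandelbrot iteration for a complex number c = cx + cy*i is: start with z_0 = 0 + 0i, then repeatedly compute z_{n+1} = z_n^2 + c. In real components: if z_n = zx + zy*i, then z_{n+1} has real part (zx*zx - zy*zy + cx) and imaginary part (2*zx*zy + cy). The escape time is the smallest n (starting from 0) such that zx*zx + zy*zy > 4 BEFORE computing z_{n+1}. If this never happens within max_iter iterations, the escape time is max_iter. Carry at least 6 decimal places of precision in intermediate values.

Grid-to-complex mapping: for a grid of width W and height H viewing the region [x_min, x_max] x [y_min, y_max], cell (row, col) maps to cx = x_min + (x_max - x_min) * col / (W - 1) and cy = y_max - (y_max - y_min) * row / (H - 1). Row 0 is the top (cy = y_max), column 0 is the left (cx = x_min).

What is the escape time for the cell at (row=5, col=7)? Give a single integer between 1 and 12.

Answer: 4

Derivation:
z_0 = 0 + 0i, c = 0.5300 + 0.5167i
Iter 1: z = 0.5300 + 0.5167i, |z|^2 = 0.5478
Iter 2: z = 0.5440 + 1.0643i, |z|^2 = 1.4287
Iter 3: z = -0.3069 + 1.6746i, |z|^2 = 2.8984
Iter 4: z = -2.1800 + -0.5112i, |z|^2 = 5.0137
Escaped at iteration 4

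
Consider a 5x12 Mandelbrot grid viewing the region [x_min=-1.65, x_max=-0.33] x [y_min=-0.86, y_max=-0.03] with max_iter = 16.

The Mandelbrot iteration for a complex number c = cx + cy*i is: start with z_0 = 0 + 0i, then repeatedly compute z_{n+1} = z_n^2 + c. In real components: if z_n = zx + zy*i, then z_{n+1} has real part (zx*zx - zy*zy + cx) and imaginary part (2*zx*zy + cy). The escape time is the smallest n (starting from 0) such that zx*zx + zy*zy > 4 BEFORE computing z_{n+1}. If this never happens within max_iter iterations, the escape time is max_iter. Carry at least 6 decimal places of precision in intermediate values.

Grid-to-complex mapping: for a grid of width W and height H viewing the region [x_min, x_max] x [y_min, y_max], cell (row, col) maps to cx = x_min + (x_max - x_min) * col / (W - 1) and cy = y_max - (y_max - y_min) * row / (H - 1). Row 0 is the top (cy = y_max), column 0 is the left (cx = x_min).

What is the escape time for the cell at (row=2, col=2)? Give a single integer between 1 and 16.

z_0 = 0 + 0i, c = -0.9900 + -0.1809i
Iter 1: z = -0.9900 + -0.1809i, |z|^2 = 1.0128
Iter 2: z = -0.0426 + 0.1773i, |z|^2 = 0.0332
Iter 3: z = -1.0196 + -0.1960i, |z|^2 = 1.0780
Iter 4: z = 0.0112 + 0.2188i, |z|^2 = 0.0480
Iter 5: z = -1.0378 + -0.1760i, |z|^2 = 1.1079
Iter 6: z = 0.0560 + 0.1844i, |z|^2 = 0.0371
Iter 7: z = -1.0209 + -0.1603i, |z|^2 = 1.0679
Iter 8: z = 0.0265 + 0.1463i, |z|^2 = 0.0221
Iter 9: z = -1.0107 + -0.1732i, |z|^2 = 1.0515
Iter 10: z = 0.0015 + 0.1691i, |z|^2 = 0.0286
Iter 11: z = -1.0186 + -0.1804i, |z|^2 = 1.0701
Iter 12: z = 0.0150 + 0.1866i, |z|^2 = 0.0350
Iter 13: z = -1.0246 + -0.1753i, |z|^2 = 1.0805
Iter 14: z = 0.0290 + 0.1783i, |z|^2 = 0.0326
Iter 15: z = -1.0210 + -0.1706i, |z|^2 = 1.0714

Answer: 16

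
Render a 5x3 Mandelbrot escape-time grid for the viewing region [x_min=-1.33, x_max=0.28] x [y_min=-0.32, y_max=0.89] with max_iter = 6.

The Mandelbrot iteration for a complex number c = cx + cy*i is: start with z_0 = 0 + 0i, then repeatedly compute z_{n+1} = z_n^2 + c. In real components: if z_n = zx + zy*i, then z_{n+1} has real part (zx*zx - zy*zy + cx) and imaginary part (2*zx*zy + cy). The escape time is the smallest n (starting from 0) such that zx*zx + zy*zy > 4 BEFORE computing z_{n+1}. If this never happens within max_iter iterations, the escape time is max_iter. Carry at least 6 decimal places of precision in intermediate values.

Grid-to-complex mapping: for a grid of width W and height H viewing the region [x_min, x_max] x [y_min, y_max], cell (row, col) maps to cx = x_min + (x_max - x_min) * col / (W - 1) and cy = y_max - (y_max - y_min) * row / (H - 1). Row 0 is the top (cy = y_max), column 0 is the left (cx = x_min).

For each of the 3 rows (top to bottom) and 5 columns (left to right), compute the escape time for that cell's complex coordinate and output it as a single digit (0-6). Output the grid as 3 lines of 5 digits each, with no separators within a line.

Answer: 33464
66666
66666

Derivation:
(row=0, col=0): c = -1.3300 + 0.8900i → escape time 3
(row=0, col=1): c = -0.9275 + 0.8900i → escape time 3
(row=0, col=2): c = -0.5250 + 0.8900i → escape time 4
(row=0, col=3): c = -0.1225 + 0.8900i → escape time 6
(row=0, col=4): c = 0.2800 + 0.8900i → escape time 4
(row=1, col=0): c = -1.3300 + 0.2850i → escape time 6
(row=1, col=1): c = -0.9275 + 0.2850i → escape time 6
(row=1, col=2): c = -0.5250 + 0.2850i → escape time 6
(row=1, col=3): c = -0.1225 + 0.2850i → escape time 6
(row=1, col=4): c = 0.2800 + 0.2850i → escape time 6
(row=2, col=0): c = -1.3300 + -0.3200i → escape time 6
(row=2, col=1): c = -0.9275 + -0.3200i → escape time 6
(row=2, col=2): c = -0.5250 + -0.3200i → escape time 6
(row=2, col=3): c = -0.1225 + -0.3200i → escape time 6
(row=2, col=4): c = 0.2800 + -0.3200i → escape time 6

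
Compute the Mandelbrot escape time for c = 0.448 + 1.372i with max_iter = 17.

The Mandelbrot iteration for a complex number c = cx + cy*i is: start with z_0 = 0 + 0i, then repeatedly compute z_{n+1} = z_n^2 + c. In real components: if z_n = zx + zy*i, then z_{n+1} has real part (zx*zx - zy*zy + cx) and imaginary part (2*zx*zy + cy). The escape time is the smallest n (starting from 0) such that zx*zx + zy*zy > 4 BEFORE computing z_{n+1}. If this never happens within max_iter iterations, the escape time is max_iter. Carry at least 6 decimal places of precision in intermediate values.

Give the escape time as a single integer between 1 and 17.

z_0 = 0 + 0i, c = 0.4480 + 1.3720i
Iter 1: z = 0.4480 + 1.3720i, |z|^2 = 2.0831
Iter 2: z = -1.2337 + 2.6013i, |z|^2 = 8.2888
Escaped at iteration 2

Answer: 2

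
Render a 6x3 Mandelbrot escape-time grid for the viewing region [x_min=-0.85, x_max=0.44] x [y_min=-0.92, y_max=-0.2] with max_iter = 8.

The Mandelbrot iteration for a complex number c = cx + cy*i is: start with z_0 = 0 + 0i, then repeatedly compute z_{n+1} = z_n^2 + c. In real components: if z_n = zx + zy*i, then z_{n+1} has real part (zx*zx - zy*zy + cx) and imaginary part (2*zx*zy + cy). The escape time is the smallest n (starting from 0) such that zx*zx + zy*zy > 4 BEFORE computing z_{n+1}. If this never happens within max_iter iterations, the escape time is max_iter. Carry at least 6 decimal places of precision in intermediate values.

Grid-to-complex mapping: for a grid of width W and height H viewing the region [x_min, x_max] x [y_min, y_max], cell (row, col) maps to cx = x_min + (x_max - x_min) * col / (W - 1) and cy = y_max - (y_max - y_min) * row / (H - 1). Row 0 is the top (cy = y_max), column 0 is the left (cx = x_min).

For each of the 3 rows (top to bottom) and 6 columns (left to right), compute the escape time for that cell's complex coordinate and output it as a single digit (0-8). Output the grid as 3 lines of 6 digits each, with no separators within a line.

Answer: 888888
588886
345843

Derivation:
(row=0, col=0): c = -0.8500 + -0.2000i → escape time 8
(row=0, col=1): c = -0.5920 + -0.2000i → escape time 8
(row=0, col=2): c = -0.3340 + -0.2000i → escape time 8
(row=0, col=3): c = -0.0760 + -0.2000i → escape time 8
(row=0, col=4): c = 0.1820 + -0.2000i → escape time 8
(row=0, col=5): c = 0.4400 + -0.2000i → escape time 8
(row=1, col=0): c = -0.8500 + -0.5600i → escape time 5
(row=1, col=1): c = -0.5920 + -0.5600i → escape time 8
(row=1, col=2): c = -0.3340 + -0.5600i → escape time 8
(row=1, col=3): c = -0.0760 + -0.5600i → escape time 8
(row=1, col=4): c = 0.1820 + -0.5600i → escape time 8
(row=1, col=5): c = 0.4400 + -0.5600i → escape time 6
(row=2, col=0): c = -0.8500 + -0.9200i → escape time 3
(row=2, col=1): c = -0.5920 + -0.9200i → escape time 4
(row=2, col=2): c = -0.3340 + -0.9200i → escape time 5
(row=2, col=3): c = -0.0760 + -0.9200i → escape time 8
(row=2, col=4): c = 0.1820 + -0.9200i → escape time 4
(row=2, col=5): c = 0.4400 + -0.9200i → escape time 3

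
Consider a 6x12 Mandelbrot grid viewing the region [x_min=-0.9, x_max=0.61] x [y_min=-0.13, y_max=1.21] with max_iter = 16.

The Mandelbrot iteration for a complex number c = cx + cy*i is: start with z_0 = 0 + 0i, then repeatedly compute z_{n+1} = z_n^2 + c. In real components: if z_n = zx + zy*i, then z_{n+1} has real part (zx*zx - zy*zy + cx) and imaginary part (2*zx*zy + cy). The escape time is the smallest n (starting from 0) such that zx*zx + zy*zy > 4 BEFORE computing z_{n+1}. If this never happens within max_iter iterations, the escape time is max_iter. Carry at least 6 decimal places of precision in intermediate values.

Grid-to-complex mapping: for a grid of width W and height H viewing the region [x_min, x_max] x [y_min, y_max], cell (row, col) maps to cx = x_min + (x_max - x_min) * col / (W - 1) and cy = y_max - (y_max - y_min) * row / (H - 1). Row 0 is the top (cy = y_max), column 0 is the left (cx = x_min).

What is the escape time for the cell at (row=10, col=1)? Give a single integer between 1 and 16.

Answer: 16

Derivation:
z_0 = 0 + 0i, c = -0.5980 + -0.0082i
Iter 1: z = -0.5980 + -0.0082i, |z|^2 = 0.3577
Iter 2: z = -0.2405 + 0.0016i, |z|^2 = 0.0578
Iter 3: z = -0.5402 + -0.0090i, |z|^2 = 0.2919
Iter 4: z = -0.3063 + 0.0015i, |z|^2 = 0.0938
Iter 5: z = -0.5042 + -0.0091i, |z|^2 = 0.2543
Iter 6: z = -0.3439 + 0.0010i, |z|^2 = 0.1183
Iter 7: z = -0.4798 + -0.0089i, |z|^2 = 0.2302
Iter 8: z = -0.3679 + 0.0003i, |z|^2 = 0.1354
Iter 9: z = -0.4626 + -0.0084i, |z|^2 = 0.2141
Iter 10: z = -0.3840 + -0.0004i, |z|^2 = 0.1475
Iter 11: z = -0.4505 + -0.0079i, |z|^2 = 0.2030
Iter 12: z = -0.3951 + -0.0011i, |z|^2 = 0.1561
Iter 13: z = -0.4419 + -0.0073i, |z|^2 = 0.1953
Iter 14: z = -0.4028 + -0.0017i, |z|^2 = 0.1622
Iter 15: z = -0.4358 + -0.0068i, |z|^2 = 0.1899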